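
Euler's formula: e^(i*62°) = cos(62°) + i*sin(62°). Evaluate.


cos(62°) = 0.4695
sin(62°) = 0.8829

e^(i*62°) = 0.4695 + 0.8829i


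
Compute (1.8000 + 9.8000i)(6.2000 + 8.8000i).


Real = 1.8*6.2 - 9.8*8.8 = 11.16 - 86.24 = -75.08
Imag = 1.8*8.8 + 6.2*9.8 = 15.84 + 60.76 = 76.6

-75.0800 + 76.6000i


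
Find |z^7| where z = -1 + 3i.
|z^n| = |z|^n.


|z| = sqrt(1+9) = sqrt(10) = 3.1623
|z^7| = |z|^7 = (sqrt(10))^7 = 10^3 * sqrt(10) = 1000*sqrt(10)

|z^7| = 1000*sqrt(10) ≈ 3162.2777


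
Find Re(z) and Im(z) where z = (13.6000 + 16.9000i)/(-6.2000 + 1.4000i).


Multiply by conjugate: (13.6000 + 16.9000i)(-6.2000 - 1.4000i) / ((-6.2)^2 + 1.4^2)
Numerator real = 13.6*(-6.2) + 16.9*1.4 = -60.66
Numerator imag = 16.9*(-6.2) - 13.6*1.4 = -123.82
Denominator = 40.4
Re(z) = -60.66/40.4 = -1.5015
Im(z) = -123.82/40.4 = -3.0649

Re(z) = -1.5015, Im(z) = -3.0649


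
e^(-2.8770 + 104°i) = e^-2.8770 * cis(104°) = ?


e^-2.8770 = 0.0563
cos(104°) = -0.2419
sin(104°) = 0.9703
Real = 0.0563*(-0.2419) = -0.0136
Imag = 0.0563*0.9703 = 0.0546

-0.0136 + 0.0546i


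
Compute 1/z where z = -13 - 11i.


|z|^2 = 169+121 = 290
1/z = (-13 + 11i)/290

1/z = -0.0448 + 0.0379i


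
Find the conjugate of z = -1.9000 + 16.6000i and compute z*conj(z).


z_bar = -1.9000 - 16.6000i
z*z_bar = (-1.9)^2 + 16.6^2 = 3.61 + 275.56 = 279.17

z_bar = -1.9000 - 16.6000i, z*z_bar = 279.17


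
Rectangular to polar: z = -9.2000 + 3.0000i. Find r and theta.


r = sqrt(84.64+9) = sqrt(93.64) = 9.6768
theta = atan2(3, -9.2) = 161.9395 degrees

r = 9.6768, theta = 161.9395 degrees


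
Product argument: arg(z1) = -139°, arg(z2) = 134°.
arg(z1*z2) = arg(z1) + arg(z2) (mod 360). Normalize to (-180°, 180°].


arg(z1*z2) = -139° + 134° = -5°
Normalized to (-180°, 180°]: -5°

-5°


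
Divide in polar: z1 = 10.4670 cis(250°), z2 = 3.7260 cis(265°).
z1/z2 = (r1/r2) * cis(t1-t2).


r = 10.4670 / 3.7260 = 2.8092
theta = 250° - 265° = -15° = 345° (mod 360)

2.8092 cis(345°)


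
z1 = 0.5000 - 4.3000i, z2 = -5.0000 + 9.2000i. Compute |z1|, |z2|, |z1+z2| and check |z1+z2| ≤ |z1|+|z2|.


|z1| = sqrt(0.5^2 + (-4.3)^2) = sqrt(18.74) = 4.3290
|z2| = sqrt((-5)^2 + 9.2^2) = sqrt(109.64) = 10.4709
z1+z2 = -4.5000 + 4.9000i
|z1+z2| = sqrt(44.26) = 6.6528
|z1|+|z2| = 4.3290 + 10.4709 = 14.7999

|z1+z2| = 6.6528 ≤ |z1|+|z2| = 14.7999 (verified)


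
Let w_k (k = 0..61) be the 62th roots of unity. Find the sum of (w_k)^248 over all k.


The roots are w_k = w^k with w = e^(2*pi*i/62), and (w^k)^248 = (w^248)^k.
So S = 1 + u + u^2 + ... + u^(61) with u = w^248.
248 = 4*62 + 0, so 248 is a multiple of 62 and u = (w^62)^4 = 1.
Every one of the 62 terms equals 1: S = 62

S = 62


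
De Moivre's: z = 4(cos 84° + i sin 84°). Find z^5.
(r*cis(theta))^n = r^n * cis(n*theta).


r^5 = 4^5 = 1024
n*theta = 5*84° = 420° = 60° (mod 360)
a = 1024*cos(60°) = 512.0000
b = 1024*sin(60°) = 886.8100

1024 cis(60°) = 512.0000 + 886.8100i


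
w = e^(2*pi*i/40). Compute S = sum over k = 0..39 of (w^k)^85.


The roots are w_k = w^k with w = e^(2*pi*i/40), and (w^k)^85 = (w^85)^k.
So S = 1 + u + u^2 + ... + u^(39) with u = w^85.
85 = 2*40 + 5, so 85 is not a multiple of 40: u = (w^40)^2 * w^5 = w^5 ≠ 1 (w is a primitive 40th root), while u^40 = (w^40)^85 = 1.
Geometric series: S = (1 - u^40)/(1 - u) = (1 - 1)/(1 - u) = 0

S = 0


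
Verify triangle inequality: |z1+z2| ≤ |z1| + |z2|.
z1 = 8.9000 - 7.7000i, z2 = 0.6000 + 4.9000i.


|z1| = sqrt(8.9^2 + (-7.7)^2) = sqrt(138.5) = 11.7686
|z2| = sqrt(0.6^2 + 4.9^2) = sqrt(24.37) = 4.9366
z1+z2 = 9.5000 - 2.8000i
|z1+z2| = sqrt(98.09) = 9.9040
|z1|+|z2| = 11.7686 + 4.9366 = 16.7052

|z1+z2| = 9.9040 ≤ |z1|+|z2| = 16.7052 (verified)


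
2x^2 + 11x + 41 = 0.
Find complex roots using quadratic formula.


disc = 11^2 - 4*2*41 = 121 - 328 = -207
sqrt(|disc|) = sqrt(207) = 14.3875
Real part = -11/(2*2) = -2.7500
Imag part = 14.3875/(2*2) = 3.5969

-2.7500 ± 3.5969i


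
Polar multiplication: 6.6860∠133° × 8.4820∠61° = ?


r = 6.6860 * 8.4820 = 56.7107
theta = 133° + 61° = 194° = 194° (mod 360)

56.7107 cis(194°)


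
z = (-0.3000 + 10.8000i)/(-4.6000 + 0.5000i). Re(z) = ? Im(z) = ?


Multiply by conjugate: (-0.3000 + 10.8000i)(-4.6000 - 0.5000i) / ((-4.6)^2 + 0.5^2)
Numerator real = -0.3*(-4.6) + 10.8*0.5 = 6.78
Numerator imag = 10.8*(-4.6) - (-0.3)*0.5 = -49.53
Denominator = 21.41
Re(z) = 6.78/21.41 = 0.3167
Im(z) = -49.53/21.41 = -2.3134

Re(z) = 0.3167, Im(z) = -2.3134


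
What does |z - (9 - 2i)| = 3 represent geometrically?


|z - z0| = r is a circle with center z0 and radius r.
Center = (9, -2), radius = 3

Circle with center (9, -2) and radius 3


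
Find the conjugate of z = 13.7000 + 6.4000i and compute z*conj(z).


z_bar = 13.7000 - 6.4000i
z*z_bar = 13.7^2 + 6.4^2 = 187.69 + 40.96 = 228.65

z_bar = 13.7000 - 6.4000i, z*z_bar = 228.65


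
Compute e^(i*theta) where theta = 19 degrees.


cos(19°) = 0.9455
sin(19°) = 0.3256

e^(i*19°) = 0.9455 + 0.3256i


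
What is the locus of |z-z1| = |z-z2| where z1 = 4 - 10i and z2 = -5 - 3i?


Equal distances means the locus is the perpendicular bisector of z1 and z2.
Midpoint = ((4+(-5))/2, (-10+(-3))/2) = (-0.5000, -6.5000)

Perpendicular bisector through (-0.5000, -6.5000)


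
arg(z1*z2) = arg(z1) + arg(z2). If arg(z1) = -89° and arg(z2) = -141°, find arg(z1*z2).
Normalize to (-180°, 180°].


arg(z1*z2) = -89° - 141° = -230°
Normalized to (-180°, 180°]: 130°

130°


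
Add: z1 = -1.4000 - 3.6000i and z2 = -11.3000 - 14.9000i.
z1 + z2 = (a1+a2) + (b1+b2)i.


Real: -1.4 - 11.3 = -12.7
Imag: -3.6 - 14.9 = -18.5

-12.7000 - 18.5000i


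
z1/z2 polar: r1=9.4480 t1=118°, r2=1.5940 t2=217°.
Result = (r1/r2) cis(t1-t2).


r = 9.4480 / 1.5940 = 5.9272
theta = 118° - 217° = -99° = 261° (mod 360)

5.9272 cis(261°)


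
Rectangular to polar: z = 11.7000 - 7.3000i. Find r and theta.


r = sqrt(136.89+53.29) = sqrt(190.18) = 13.7906
theta = atan2(-7.3, 11.7) = -31.9613 degrees

r = 13.7906, theta = -31.9613 degrees


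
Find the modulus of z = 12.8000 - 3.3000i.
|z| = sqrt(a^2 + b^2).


|z| = sqrt(12.8^2 + (-3.3)^2) = sqrt(163.84 + 10.89) = sqrt(174.73) = 13.2185

|z| = 13.2185


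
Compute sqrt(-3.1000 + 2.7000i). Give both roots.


|z| = sqrt(9.61+7.29) = 4.1110
sqrt((|z|+a)/2) = sqrt((4.1110+(-3.1))/2) = sqrt(0.5055) = 0.7110
sqrt((|z|-a)/2) = sqrt((4.1110-(-3.1))/2) = sqrt(3.6055) = 1.8988

±(0.7110 + 1.8988i) i.e. 0.7110 + 1.8988i and -0.7110 - 1.8988i


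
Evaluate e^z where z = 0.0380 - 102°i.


e^0.0380 = 1.0387
cos(-102°) = -0.20791
sin(-102°) = -0.9781
Real = 1.0387*(-0.20791) = -0.2160
Imag = 1.0387*(-0.9781) = -1.0160

-0.2160 - 1.0160i


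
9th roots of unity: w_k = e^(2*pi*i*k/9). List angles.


The 9th roots of unity are cis(360k/9°) for k=0..8
Angle step = 360/9 = 40°
Primitive root: cis(40°)
Primitive root = 0.7660 + 0.6428i

9 roots at angles: 0°, 40°, 80°, 120°, 160°, 200°, 240°, 280°, 320°


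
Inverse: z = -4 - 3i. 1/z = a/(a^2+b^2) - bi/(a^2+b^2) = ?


|z|^2 = 16+9 = 25
1/z = (-4 + 3i)/25

1/z = -0.1600 + 0.1200i


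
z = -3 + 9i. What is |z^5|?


|z| = sqrt(9+81) = sqrt(90) = 9.4868
|z^5| = |z|^5 = (sqrt(90))^5 = 90^2 * sqrt(90) = 8100*sqrt(90)

|z^5| = 8100*sqrt(90) ≈ 76843.3471


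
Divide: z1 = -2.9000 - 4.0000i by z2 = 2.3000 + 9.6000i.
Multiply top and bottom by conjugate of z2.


Conjugate of z2 = 2.3000 - 9.6000i
Numerator: (-2.9000 - 4.0000i)(2.3000 - 9.6000i) = -45.0700 + 18.6400i
Denominator: 2.3^2 + 9.6^2 = 97.45
Result = (-45.0700 + 18.6400i)/97.45

-0.4625 + 0.1913i


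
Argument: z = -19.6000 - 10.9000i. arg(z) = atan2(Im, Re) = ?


Re = -19.6, Im = -10.9
arg = atan2(-10.9, -19.6) = -150.9206 degrees

arg(z) = -150.9206 degrees


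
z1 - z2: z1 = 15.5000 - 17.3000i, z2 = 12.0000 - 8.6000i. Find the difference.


Real: 15.5 - 12 = 3.5
Imag: -17.3 + 8.6 = -8.7

3.5000 - 8.7000i


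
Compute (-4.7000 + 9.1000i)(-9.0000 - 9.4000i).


Real = -4.7*(-9) - 9.1*(-9.4) = 42.3 - (-85.54) = 127.84
Imag = -4.7*(-9.4) - (9)*9.1 = 44.18 - (81.9) = -37.72

127.8400 - 37.7200i


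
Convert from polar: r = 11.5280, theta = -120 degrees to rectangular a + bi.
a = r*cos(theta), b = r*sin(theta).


a = 11.5280*cos(-120°) = 11.5280*(-0.5) = -5.7640
b = 11.5280*sin(-120°) = 11.5280*(-0.866025) = -9.9835

-5.7640 - 9.9835i


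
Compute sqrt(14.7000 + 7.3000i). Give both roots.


|z| = sqrt(216.09+53.29) = 16.4128
sqrt((|z|+a)/2) = sqrt((16.4128+14.7)/2) = sqrt(15.5564) = 3.9442
sqrt((|z|-a)/2) = sqrt((16.4128-14.7)/2) = sqrt(0.8564) = 0.9254

±(3.9442 + 0.9254i) i.e. 3.9442 + 0.9254i and -3.9442 - 0.9254i


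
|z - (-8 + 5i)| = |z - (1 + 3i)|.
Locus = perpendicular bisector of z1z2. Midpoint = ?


Equal distances means the locus is the perpendicular bisector of z1 and z2.
Midpoint = ((-8+1)/2, (5+3)/2) = (-3.5000, 4.0000)

Perpendicular bisector through (-3.5000, 4.0000)


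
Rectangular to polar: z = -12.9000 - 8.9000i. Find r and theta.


r = sqrt(166.41+79.21) = sqrt(245.62) = 15.6723
theta = atan2(-8.9, -12.9) = -145.3973 degrees

r = 15.6723, theta = -145.3973 degrees


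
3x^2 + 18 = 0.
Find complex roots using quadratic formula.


disc = 0^2 - 4*3*18 = 0 - 216 = -216
sqrt(|disc|) = sqrt(216) = 14.6969
Real part = 0/(2*3) = 0
Imag part = 14.6969/(2*3) = 2.4495

0 ± 2.4495i


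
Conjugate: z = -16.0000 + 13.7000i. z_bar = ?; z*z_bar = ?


z_bar = -16.0000 - 13.7000i
z*z_bar = (-16)^2 + 13.7^2 = 256 + 187.69 = 443.69

z_bar = -16.0000 - 13.7000i, z*z_bar = 443.69


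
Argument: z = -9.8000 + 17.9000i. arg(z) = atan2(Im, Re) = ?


Re = -9.8, Im = 17.9
arg = atan2(17.9, -9.8) = 118.7001 degrees

arg(z) = 118.7001 degrees


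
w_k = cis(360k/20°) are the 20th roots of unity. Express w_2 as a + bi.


Angle = 360*2/20 = 36°
a = cos(36°) = 0.8090
b = sin(36°) = 0.5878

0.8090 + 0.5878i


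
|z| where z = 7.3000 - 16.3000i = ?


|z| = sqrt(7.3^2 + (-16.3)^2) = sqrt(53.29 + 265.69) = sqrt(318.98) = 17.8600

|z| = 17.8600


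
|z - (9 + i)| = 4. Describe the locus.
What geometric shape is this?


|z - z0| = r is a circle with center z0 and radius r.
Center = (9, 1), radius = 4

Circle with center (9, 1) and radius 4


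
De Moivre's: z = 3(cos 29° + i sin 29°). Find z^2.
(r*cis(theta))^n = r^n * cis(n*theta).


r^2 = 3^2 = 9
n*theta = 2*29° = 58° = 58° (mod 360)
a = 9*cos(58°) = 4.7693
b = 9*sin(58°) = 7.6324

9 cis(58°) = 4.7693 + 7.6324i


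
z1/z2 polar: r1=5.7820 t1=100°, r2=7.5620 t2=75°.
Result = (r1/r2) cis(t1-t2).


r = 5.7820 / 7.5620 = 0.7646
theta = 100° - 75° = 25° = 25° (mod 360)

0.7646 cis(25°)


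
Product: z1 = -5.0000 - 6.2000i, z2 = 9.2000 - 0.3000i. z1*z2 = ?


Real = -5*9.2 - (-6.2)*(-0.3) = -46 - 1.86 = -47.86
Imag = -5*(-0.3) + 9.2*(-6.2) = 1.5 - (57.04) = -55.54

-47.8600 - 55.5400i


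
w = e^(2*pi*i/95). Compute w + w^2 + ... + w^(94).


With w = e^(2*pi*i/95), all 95 of the 95th roots of unity w^0 = 1, w, ..., w^(94) sum to 0: 1 + w + ... + w^(94) = (1 - w^95)/(1 - w) = 0 since w^95 = 1, w ≠ 1.
Removing the root 1: w + w^2 + ... + w^(94) = 0 - 1 = -1

Sum = -1


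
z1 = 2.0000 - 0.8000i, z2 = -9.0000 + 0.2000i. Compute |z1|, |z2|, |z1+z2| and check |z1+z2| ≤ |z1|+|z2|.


|z1| = sqrt(2^2 + (-0.8)^2) = sqrt(4.64) = 2.1541
|z2| = sqrt((-9)^2 + 0.2^2) = sqrt(81.04) = 9.0022
z1+z2 = -7.0000 - 0.6000i
|z1+z2| = sqrt(49.36) = 7.0257
|z1|+|z2| = 2.1541 + 9.0022 = 11.1563

|z1+z2| = 7.0257 ≤ |z1|+|z2| = 11.1563 (verified)


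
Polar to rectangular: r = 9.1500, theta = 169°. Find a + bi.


a = 9.1500*cos(169°) = 9.1500*(-0.98163) = -8.9819
b = 9.1500*sin(169°) = 9.1500*0.19081 = 1.7459

-8.9819 + 1.7459i


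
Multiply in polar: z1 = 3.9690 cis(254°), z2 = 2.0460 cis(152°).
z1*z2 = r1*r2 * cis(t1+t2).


r = 3.9690 * 2.0460 = 8.1206
theta = 254° + 152° = 406° = 46° (mod 360)

8.1206 cis(46°)


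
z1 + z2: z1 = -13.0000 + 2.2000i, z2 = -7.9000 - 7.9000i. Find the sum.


Real: -13 - 7.9 = -20.9
Imag: 2.2 - 7.9 = -5.7

-20.9000 - 5.7000i


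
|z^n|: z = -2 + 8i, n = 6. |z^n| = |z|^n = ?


|z| = sqrt(4+64) = sqrt(68) = 8.2462
|z^6| = |z|^6 = (sqrt(68))^6 = 68^3 = 314432

|z^6| = 314432


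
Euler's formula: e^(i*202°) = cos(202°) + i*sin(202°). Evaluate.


cos(202°) = -0.9272
sin(202°) = -0.3746

e^(i*202°) = -0.9272 - 0.3746i


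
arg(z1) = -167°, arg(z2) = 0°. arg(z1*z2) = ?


arg(z1*z2) = -167° + 0° = -167°
Normalized to (-180°, 180°]: -167°

-167°


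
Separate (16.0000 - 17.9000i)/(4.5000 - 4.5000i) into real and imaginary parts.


Multiply by conjugate: (16.0000 - 17.9000i)(4.5000 + 4.5000i) / (4.5^2 + (-4.5)^2)
Numerator real = 16*4.5 - (17.9)*(-4.5) = 152.55
Numerator imag = -17.9*4.5 - 16*(-4.5) = -8.55
Denominator = 40.5
Re(z) = 152.55/40.5 = 3.7667
Im(z) = -8.55/40.5 = -0.2111

Re(z) = 3.7667, Im(z) = -0.2111


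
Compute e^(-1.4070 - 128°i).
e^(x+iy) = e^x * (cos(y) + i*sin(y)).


e^-1.4070 = 0.2449
cos(-128°) = -0.6157
sin(-128°) = -0.788
Real = 0.2449*(-0.6157) = -0.1508
Imag = 0.2449*(-0.788) = -0.1930

-0.1508 - 0.1930i


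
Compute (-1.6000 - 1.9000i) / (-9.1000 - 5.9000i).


Conjugate of z2 = -9.1000 + 5.9000i
Numerator: (-1.6000 - 1.9000i)(-9.1000 + 5.9000i) = 25.7700 + 7.8500i
Denominator: (-9.1)^2 + (-5.9)^2 = 117.62
Result = (25.7700 + 7.8500i)/117.62

0.2191 + 0.0667i


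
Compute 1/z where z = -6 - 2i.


|z|^2 = 36+4 = 40
1/z = (-6 + 2i)/40

1/z = -0.1500 + 0.0500i


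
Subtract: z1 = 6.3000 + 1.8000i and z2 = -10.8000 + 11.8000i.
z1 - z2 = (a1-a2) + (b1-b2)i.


Real: 6.3 + 10.8 = 17.1
Imag: 1.8 - 11.8 = -10

17.1000 - 10.0000i


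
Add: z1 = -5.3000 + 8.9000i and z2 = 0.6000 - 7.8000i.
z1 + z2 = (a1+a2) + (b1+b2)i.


Real: -5.3 + 0.6 = -4.7
Imag: 8.9 - 7.8 = 1.1

-4.7000 + 1.1000i


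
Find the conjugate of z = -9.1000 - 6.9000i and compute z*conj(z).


z_bar = -9.1000 + 6.9000i
z*z_bar = (-9.1)^2 + (-6.9)^2 = 82.81 + 47.61 = 130.42

z_bar = -9.1000 + 6.9000i, z*z_bar = 130.42


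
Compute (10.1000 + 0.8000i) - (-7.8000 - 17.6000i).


Real: 10.1 + 7.8 = 17.9
Imag: 0.8 + 17.6 = 18.4

17.9000 + 18.4000i


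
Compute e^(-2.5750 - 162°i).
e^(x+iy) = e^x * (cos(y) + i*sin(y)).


e^-2.5750 = 0.07615
cos(-162°) = -0.9511
sin(-162°) = -0.309
Real = 0.07615*(-0.9511) = -0.0724
Imag = 0.07615*(-0.309) = -0.0235

-0.0724 - 0.0235i


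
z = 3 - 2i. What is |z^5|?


|z| = sqrt(9+4) = sqrt(13) = 3.6056
|z^5| = |z|^5 = (sqrt(13))^5 = 13^2 * sqrt(13) = 169*sqrt(13)

|z^5| = 169*sqrt(13) ≈ 609.3382


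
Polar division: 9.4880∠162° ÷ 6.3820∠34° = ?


r = 9.4880 / 6.3820 = 1.4867
theta = 162° - 34° = 128° = 128° (mod 360)

1.4867 cis(128°)


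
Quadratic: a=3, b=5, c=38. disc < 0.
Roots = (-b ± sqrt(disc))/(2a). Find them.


disc = 5^2 - 4*3*38 = 25 - 456 = -431
sqrt(|disc|) = sqrt(431) = 20.7605
Real part = -5/(2*3) = -0.8333
Imag part = 20.7605/(2*3) = 3.4601

-0.8333 ± 3.4601i


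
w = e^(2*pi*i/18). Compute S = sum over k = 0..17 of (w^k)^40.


The roots are w_k = w^k with w = e^(2*pi*i/18), and (w^k)^40 = (w^40)^k.
So S = 1 + u + u^2 + ... + u^(17) with u = w^40.
40 = 2*18 + 4, so 40 is not a multiple of 18: u = (w^18)^2 * w^4 = w^4 ≠ 1 (w is a primitive 18th root), while u^18 = (w^18)^40 = 1.
Geometric series: S = (1 - u^18)/(1 - u) = (1 - 1)/(1 - u) = 0

S = 0


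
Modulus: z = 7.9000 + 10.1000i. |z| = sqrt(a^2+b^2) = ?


|z| = sqrt(7.9^2 + 10.1^2) = sqrt(62.41 + 102.01) = sqrt(164.42) = 12.8226

|z| = 12.8226


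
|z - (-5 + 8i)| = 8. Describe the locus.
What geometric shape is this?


|z - z0| = r is a circle with center z0 and radius r.
Center = (-5, 8), radius = 8

Circle with center (-5, 8) and radius 8


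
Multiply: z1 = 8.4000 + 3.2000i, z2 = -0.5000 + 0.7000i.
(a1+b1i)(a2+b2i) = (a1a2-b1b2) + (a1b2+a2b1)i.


Real = 8.4*(-0.5) - 3.2*0.7 = -4.2 - 2.24 = -6.44
Imag = 8.4*0.7 - (0.5)*3.2 = 5.88 - (1.6) = 4.28

-6.4400 + 4.2800i


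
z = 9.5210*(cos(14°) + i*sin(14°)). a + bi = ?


a = 9.5210*cos(14°) = 9.5210*0.9703 = 9.2382
b = 9.5210*sin(14°) = 9.5210*0.24192 = 2.3033

9.2382 + 2.3033i


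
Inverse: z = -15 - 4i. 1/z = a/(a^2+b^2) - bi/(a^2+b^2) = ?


|z|^2 = 225+16 = 241
1/z = (-15 + 4i)/241

1/z = -0.0622 + 0.0166i


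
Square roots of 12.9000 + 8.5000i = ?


|z| = sqrt(166.41+72.25) = 15.4486
sqrt((|z|+a)/2) = sqrt((15.4486+12.9)/2) = sqrt(14.1743) = 3.7649
sqrt((|z|-a)/2) = sqrt((15.4486-12.9)/2) = sqrt(1.2743) = 1.1289

±(3.7649 + 1.1289i) i.e. 3.7649 + 1.1289i and -3.7649 - 1.1289i


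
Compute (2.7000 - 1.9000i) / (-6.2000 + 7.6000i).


Conjugate of z2 = -6.2000 - 7.6000i
Numerator: (2.7000 - 1.9000i)(-6.2000 - 7.6000i) = -31.1800 - 8.7400i
Denominator: (-6.2)^2 + 7.6^2 = 96.2
Result = (-31.1800 - 8.7400i)/96.2

-0.3241 - 0.0909i


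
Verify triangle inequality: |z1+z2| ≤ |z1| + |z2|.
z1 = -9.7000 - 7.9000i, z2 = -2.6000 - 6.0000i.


|z1| = sqrt((-9.7)^2 + (-7.9)^2) = sqrt(156.5) = 12.5100
|z2| = sqrt((-2.6)^2 + (-6)^2) = sqrt(42.76) = 6.5391
z1+z2 = -12.3000 - 13.9000i
|z1+z2| = sqrt(344.5) = 18.5607
|z1|+|z2| = 12.5100 + 6.5391 = 19.0491

|z1+z2| = 18.5607 ≤ |z1|+|z2| = 19.0491 (verified)


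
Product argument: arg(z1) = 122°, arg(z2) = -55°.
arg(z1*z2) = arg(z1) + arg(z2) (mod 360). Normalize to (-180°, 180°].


arg(z1*z2) = 122° - 55° = 67°
Normalized to (-180°, 180°]: 67°

67°


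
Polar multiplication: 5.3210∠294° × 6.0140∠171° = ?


r = 5.3210 * 6.0140 = 32.0005
theta = 294° + 171° = 465° = 105° (mod 360)

32.0005 cis(105°)


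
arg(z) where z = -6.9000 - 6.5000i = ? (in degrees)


Re = -6.9, Im = -6.5
arg = atan2(-6.5, -6.9) = -136.7098 degrees

arg(z) = -136.7098 degrees


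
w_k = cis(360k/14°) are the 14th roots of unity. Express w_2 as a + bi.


Angle = 360*2/14 = 51.4286°
a = cos(51.4286°) = 0.6235
b = sin(51.4286°) = 0.7818

0.6235 + 0.7818i


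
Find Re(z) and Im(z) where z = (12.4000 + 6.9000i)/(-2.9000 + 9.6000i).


Multiply by conjugate: (12.4000 + 6.9000i)(-2.9000 - 9.6000i) / ((-2.9)^2 + 9.6^2)
Numerator real = 12.4*(-2.9) + 6.9*9.6 = 30.28
Numerator imag = 6.9*(-2.9) - 12.4*9.6 = -139.05
Denominator = 100.57
Re(z) = 30.28/100.57 = 0.3011
Im(z) = -139.05/100.57 = -1.3826

Re(z) = 0.3011, Im(z) = -1.3826


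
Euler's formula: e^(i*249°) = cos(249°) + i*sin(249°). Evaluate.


cos(249°) = -0.3584
sin(249°) = -0.9336

e^(i*249°) = -0.3584 - 0.9336i


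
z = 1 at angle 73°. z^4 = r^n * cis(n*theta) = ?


r^4 = 1^4 = 1
n*theta = 4*73° = 292° = 292° (mod 360)
a = 1*cos(292°) = 0.3746
b = 1*sin(292°) = -0.9272

1 cis(292°) = 0.3746 - 0.9272i


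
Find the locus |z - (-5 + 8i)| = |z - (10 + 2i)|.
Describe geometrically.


Equal distances means the locus is the perpendicular bisector of z1 and z2.
Midpoint = ((-5+10)/2, (8+2)/2) = (2.5000, 5.0000)

Perpendicular bisector through (2.5000, 5.0000)


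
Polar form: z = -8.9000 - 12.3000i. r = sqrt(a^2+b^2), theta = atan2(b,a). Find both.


r = sqrt(79.21+151.29) = sqrt(230.5) = 15.1822
theta = atan2(-12.3, -8.9) = -125.8886 degrees

r = 15.1822, theta = -125.8886 degrees


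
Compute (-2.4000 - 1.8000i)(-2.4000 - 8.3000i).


Real = -2.4*(-2.4) - (-1.8)*(-8.3) = 5.76 - 14.94 = -9.18
Imag = -2.4*(-8.3) - (2.4)*(-1.8) = 19.92 + 4.32 = 24.24

-9.1800 + 24.2400i


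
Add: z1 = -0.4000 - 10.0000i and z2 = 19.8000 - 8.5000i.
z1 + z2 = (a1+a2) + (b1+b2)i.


Real: -0.4 + 19.8 = 19.4
Imag: -10 - 8.5 = -18.5

19.4000 - 18.5000i


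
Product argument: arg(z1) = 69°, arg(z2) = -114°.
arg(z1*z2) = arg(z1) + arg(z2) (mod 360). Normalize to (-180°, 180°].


arg(z1*z2) = 69° - 114° = -45°
Normalized to (-180°, 180°]: -45°

-45°


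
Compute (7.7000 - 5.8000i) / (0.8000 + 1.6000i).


Conjugate of z2 = 0.8000 - 1.6000i
Numerator: (7.7000 - 5.8000i)(0.8000 - 1.6000i) = -3.1200 - 16.9600i
Denominator: 0.8^2 + 1.6^2 = 3.2
Result = (-3.1200 - 16.9600i)/3.2

-0.9750 - 5.3000i


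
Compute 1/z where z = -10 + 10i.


|z|^2 = 100+100 = 200
1/z = (-10 - 10i)/200

1/z = -0.0500 - 0.0500i


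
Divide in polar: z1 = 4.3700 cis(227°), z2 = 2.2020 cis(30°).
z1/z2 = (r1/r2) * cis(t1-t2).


r = 4.3700 / 2.2020 = 1.9846
theta = 227° - 30° = 197° = 197° (mod 360)

1.9846 cis(197°)


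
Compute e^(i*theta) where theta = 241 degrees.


cos(241°) = -0.4848
sin(241°) = -0.8746

e^(i*241°) = -0.4848 - 0.8746i


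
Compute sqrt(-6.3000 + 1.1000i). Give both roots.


|z| = sqrt(39.69+1.21) = 6.3953
sqrt((|z|+a)/2) = sqrt((6.3953+(-6.3))/2) = sqrt(0.0477) = 0.2183
sqrt((|z|-a)/2) = sqrt((6.3953-(-6.3))/2) = sqrt(6.3477) = 2.5195

±(0.2183 + 2.5195i) i.e. 0.2183 + 2.5195i and -0.2183 - 2.5195i


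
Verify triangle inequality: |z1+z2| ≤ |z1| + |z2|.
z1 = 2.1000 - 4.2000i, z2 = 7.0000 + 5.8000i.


|z1| = sqrt(2.1^2 + (-4.2)^2) = sqrt(22.05) = 4.6957
|z2| = sqrt(7^2 + 5.8^2) = sqrt(82.64) = 9.0907
z1+z2 = 9.1000 + 1.6000i
|z1+z2| = sqrt(85.37) = 9.2396
|z1|+|z2| = 4.6957 + 9.0907 = 13.7864

|z1+z2| = 9.2396 ≤ |z1|+|z2| = 13.7864 (verified)


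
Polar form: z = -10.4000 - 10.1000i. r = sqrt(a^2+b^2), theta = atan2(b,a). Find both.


r = sqrt(108.16+102.01) = sqrt(210.17) = 14.4972
theta = atan2(-10.1, -10.4) = -135.8384 degrees

r = 14.4972, theta = -135.8384 degrees


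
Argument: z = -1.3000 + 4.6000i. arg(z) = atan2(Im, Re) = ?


Re = -1.3, Im = 4.6
arg = atan2(4.6, -1.3) = 105.7808 degrees

arg(z) = 105.7808 degrees


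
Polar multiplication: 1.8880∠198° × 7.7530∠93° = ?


r = 1.8880 * 7.7530 = 14.6377
theta = 198° + 93° = 291° = 291° (mod 360)

14.6377 cis(291°)


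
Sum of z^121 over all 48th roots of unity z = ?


The roots are w_k = w^k with w = e^(2*pi*i/48), and (w^k)^121 = (w^121)^k.
So S = 1 + u + u^2 + ... + u^(47) with u = w^121.
121 = 2*48 + 25, so 121 is not a multiple of 48: u = (w^48)^2 * w^25 = w^25 ≠ 1 (w is a primitive 48th root), while u^48 = (w^48)^121 = 1.
Geometric series: S = (1 - u^48)/(1 - u) = (1 - 1)/(1 - u) = 0

S = 0


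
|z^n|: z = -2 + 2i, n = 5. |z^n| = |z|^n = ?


|z| = sqrt(4+4) = sqrt(8) = 2.8284
|z^5| = |z|^5 = (sqrt(8))^5 = 8^2 * sqrt(8) = 64*sqrt(8)

|z^5| = 64*sqrt(8) ≈ 181.0193


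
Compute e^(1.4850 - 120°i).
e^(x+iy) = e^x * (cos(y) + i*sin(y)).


e^1.4850 = 4.4150
cos(-120°) = -0.5
sin(-120°) = -0.86603
Real = 4.4150*(-0.5) = -2.2075
Imag = 4.4150*(-0.86603) = -3.8235

-2.2075 - 3.8235i


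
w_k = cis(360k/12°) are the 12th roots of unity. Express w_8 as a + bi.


Angle = 360*8/12 = 240°
a = cos(240°) = -0.5000
b = sin(240°) = -0.8660

-0.5000 - 0.8660i


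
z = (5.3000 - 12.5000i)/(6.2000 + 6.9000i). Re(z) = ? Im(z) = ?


Multiply by conjugate: (5.3000 - 12.5000i)(6.2000 - 6.9000i) / (6.2^2 + 6.9^2)
Numerator real = 5.3*6.2 - (12.5)*6.9 = -53.39
Numerator imag = -12.5*6.2 - 5.3*6.9 = -114.07
Denominator = 86.05
Re(z) = -53.39/86.05 = -0.6205
Im(z) = -114.07/86.05 = -1.3256

Re(z) = -0.6205, Im(z) = -1.3256


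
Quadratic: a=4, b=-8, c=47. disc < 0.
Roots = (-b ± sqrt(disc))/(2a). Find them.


disc = (-8)^2 - 4*4*47 = 64 - 752 = -688
sqrt(|disc|) = sqrt(688) = 26.2298
Real part = 8/(2*4) = 1.0000
Imag part = 26.2298/(2*4) = 3.2787

1.0000 ± 3.2787i


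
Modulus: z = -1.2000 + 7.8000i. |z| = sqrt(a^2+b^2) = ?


|z| = sqrt((-1.2)^2 + 7.8^2) = sqrt(1.44 + 60.84) = sqrt(62.28) = 7.8918

|z| = 7.8918


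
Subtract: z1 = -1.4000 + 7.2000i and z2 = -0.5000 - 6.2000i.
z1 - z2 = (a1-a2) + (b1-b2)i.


Real: -1.4 + 0.5 = -0.9
Imag: 7.2 + 6.2 = 13.4

-0.9000 + 13.4000i


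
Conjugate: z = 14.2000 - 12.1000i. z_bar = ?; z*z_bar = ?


z_bar = 14.2000 + 12.1000i
z*z_bar = 14.2^2 + (-12.1)^2 = 201.64 + 146.41 = 348.05

z_bar = 14.2000 + 12.1000i, z*z_bar = 348.05


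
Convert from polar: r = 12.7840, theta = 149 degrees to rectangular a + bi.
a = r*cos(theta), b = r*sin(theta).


a = 12.7840*cos(149°) = 12.7840*(-0.857167) = -10.9580
b = 12.7840*sin(149°) = 12.7840*0.515038 = 6.5842

-10.9580 + 6.5842i


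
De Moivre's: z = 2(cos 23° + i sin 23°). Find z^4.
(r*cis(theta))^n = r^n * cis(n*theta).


r^4 = 2^4 = 16
n*theta = 4*23° = 92° = 92° (mod 360)
a = 16*cos(92°) = -0.5584
b = 16*sin(92°) = 15.9903

16 cis(92°) = -0.5584 + 15.9903i


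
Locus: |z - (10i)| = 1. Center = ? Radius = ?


|z - z0| = r is a circle with center z0 and radius r.
Center = (0, 10), radius = 1

Circle with center (0, 10) and radius 1


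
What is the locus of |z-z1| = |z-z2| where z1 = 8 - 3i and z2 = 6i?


Equal distances means the locus is the perpendicular bisector of z1 and z2.
Midpoint = ((8+0)/2, (-3+6)/2) = (4.0000, 1.5000)

Perpendicular bisector through (4.0000, 1.5000)


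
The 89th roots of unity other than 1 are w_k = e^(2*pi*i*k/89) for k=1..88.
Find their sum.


With w = e^(2*pi*i/89), all 89 of the 89th roots of unity w^0 = 1, w, ..., w^(88) sum to 0: 1 + w + ... + w^(88) = (1 - w^89)/(1 - w) = 0 since w^89 = 1, w ≠ 1.
Removing the root 1: w + w^2 + ... + w^(88) = 0 - 1 = -1

Sum = -1


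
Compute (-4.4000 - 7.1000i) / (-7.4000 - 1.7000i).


Conjugate of z2 = -7.4000 + 1.7000i
Numerator: (-4.4000 - 7.1000i)(-7.4000 + 1.7000i) = 44.6300 + 45.0600i
Denominator: (-7.4)^2 + (-1.7)^2 = 57.65
Result = (44.6300 + 45.0600i)/57.65

0.7742 + 0.7816i


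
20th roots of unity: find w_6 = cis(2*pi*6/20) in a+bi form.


Angle = 360*6/20 = 108°
a = cos(108°) = -0.3090
b = sin(108°) = 0.9511

-0.3090 + 0.9511i


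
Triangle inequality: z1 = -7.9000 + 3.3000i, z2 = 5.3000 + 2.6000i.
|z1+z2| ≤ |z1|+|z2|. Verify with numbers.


|z1| = sqrt((-7.9)^2 + 3.3^2) = sqrt(73.3) = 8.5615
|z2| = sqrt(5.3^2 + 2.6^2) = sqrt(34.85) = 5.9034
z1+z2 = -2.6000 + 5.9000i
|z1+z2| = sqrt(41.57) = 6.4475
|z1|+|z2| = 8.5615 + 5.9034 = 14.4649

|z1+z2| = 6.4475 ≤ |z1|+|z2| = 14.4649 (verified)


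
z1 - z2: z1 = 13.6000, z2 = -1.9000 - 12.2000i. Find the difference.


Real: 13.6 + 1.9 = 15.5
Imag: 0 + 12.2 = 12.2

15.5000 + 12.2000i


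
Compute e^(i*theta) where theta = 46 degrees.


cos(46°) = 0.6947
sin(46°) = 0.7193

e^(i*46°) = 0.6947 + 0.7193i


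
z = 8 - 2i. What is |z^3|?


|z| = sqrt(64+4) = sqrt(68) = 8.2462
|z^3| = |z|^3 = (sqrt(68))^3 = 68*sqrt(68)

|z^3| = 68*sqrt(68) ≈ 560.7424


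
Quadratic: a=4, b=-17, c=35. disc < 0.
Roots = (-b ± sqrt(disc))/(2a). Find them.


disc = (-17)^2 - 4*4*35 = 289 - 560 = -271
sqrt(|disc|) = sqrt(271) = 16.4621
Real part = 17/(2*4) = 2.1250
Imag part = 16.4621/(2*4) = 2.0578

2.1250 ± 2.0578i


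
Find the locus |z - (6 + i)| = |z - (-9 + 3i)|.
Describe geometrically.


Equal distances means the locus is the perpendicular bisector of z1 and z2.
Midpoint = ((6+(-9))/2, (1+3)/2) = (-1.5000, 2.0000)

Perpendicular bisector through (-1.5000, 2.0000)


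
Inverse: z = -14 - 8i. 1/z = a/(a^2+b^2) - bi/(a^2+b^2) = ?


|z|^2 = 196+64 = 260
1/z = (-14 + 8i)/260

1/z = -0.0538 + 0.0308i


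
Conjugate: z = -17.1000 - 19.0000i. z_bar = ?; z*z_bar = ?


z_bar = -17.1000 + 19.0000i
z*z_bar = (-17.1)^2 + (-19)^2 = 292.41 + 361 = 653.41

z_bar = -17.1000 + 19.0000i, z*z_bar = 653.41


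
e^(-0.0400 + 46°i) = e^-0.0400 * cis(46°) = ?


e^-0.0400 = 0.9608
cos(46°) = 0.69466
sin(46°) = 0.7193
Real = 0.9608*0.69466 = 0.6674
Imag = 0.9608*0.7193 = 0.6911

0.6674 + 0.6911i


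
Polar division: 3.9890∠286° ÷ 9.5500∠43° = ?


r = 3.9890 / 9.5500 = 0.4177
theta = 286° - 43° = 243° = 243° (mod 360)

0.4177 cis(243°)


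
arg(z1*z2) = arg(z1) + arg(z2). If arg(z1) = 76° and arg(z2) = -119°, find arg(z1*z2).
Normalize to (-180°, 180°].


arg(z1*z2) = 76° - 119° = -43°
Normalized to (-180°, 180°]: -43°

-43°


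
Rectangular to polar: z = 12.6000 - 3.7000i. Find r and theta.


r = sqrt(158.76+13.69) = sqrt(172.45) = 13.1320
theta = atan2(-3.7, 12.6) = -16.3649 degrees

r = 13.1320, theta = -16.3649 degrees


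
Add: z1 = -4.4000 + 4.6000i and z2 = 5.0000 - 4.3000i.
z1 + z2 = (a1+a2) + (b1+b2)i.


Real: -4.4 + 5 = 0.6
Imag: 4.6 - 4.3 = 0.3

0.6000 + 0.3000i


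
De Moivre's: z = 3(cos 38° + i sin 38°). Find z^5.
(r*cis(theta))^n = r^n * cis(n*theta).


r^5 = 3^5 = 243
n*theta = 5*38° = 190° = 190° (mod 360)
a = 243*cos(190°) = -239.3083
b = 243*sin(190°) = -42.1965

243 cis(190°) = -239.3083 - 42.1965i


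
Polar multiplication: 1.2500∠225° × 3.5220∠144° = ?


r = 1.2500 * 3.5220 = 4.4025
theta = 225° + 144° = 369° = 9° (mod 360)

4.4025 cis(9°)


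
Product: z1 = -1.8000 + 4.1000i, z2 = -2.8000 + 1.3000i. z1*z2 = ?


Real = -1.8*(-2.8) - 4.1*1.3 = 5.04 - 5.33 = -0.29
Imag = -1.8*1.3 - (2.8)*4.1 = -2.34 - (11.48) = -13.82

-0.2900 - 13.8200i


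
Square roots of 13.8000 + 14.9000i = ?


|z| = sqrt(190.44+222.01) = 20.3089
sqrt((|z|+a)/2) = sqrt((20.3089+13.8)/2) = sqrt(17.0544) = 4.1297
sqrt((|z|-a)/2) = sqrt((20.3089-13.8)/2) = sqrt(3.2544) = 1.8040

±(4.1297 + 1.8040i) i.e. 4.1297 + 1.8040i and -4.1297 - 1.8040i


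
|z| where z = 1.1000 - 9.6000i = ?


|z| = sqrt(1.1^2 + (-9.6)^2) = sqrt(1.21 + 92.16) = sqrt(93.37) = 9.6628

|z| = 9.6628


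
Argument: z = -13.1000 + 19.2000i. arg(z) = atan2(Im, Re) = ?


Re = -13.1, Im = 19.2
arg = atan2(19.2, -13.1) = 124.3054 degrees

arg(z) = 124.3054 degrees


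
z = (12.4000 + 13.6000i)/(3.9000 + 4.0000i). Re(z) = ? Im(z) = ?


Multiply by conjugate: (12.4000 + 13.6000i)(3.9000 - 4.0000i) / (3.9^2 + 4^2)
Numerator real = 12.4*3.9 + 13.6*4 = 102.76
Numerator imag = 13.6*3.9 - 12.4*4 = 3.44
Denominator = 31.21
Re(z) = 102.76/31.21 = 3.2925
Im(z) = 3.44/31.21 = 0.1102

Re(z) = 3.2925, Im(z) = 0.1102


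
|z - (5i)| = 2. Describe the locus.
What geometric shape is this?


|z - z0| = r is a circle with center z0 and radius r.
Center = (0, 5), radius = 2

Circle with center (0, 5) and radius 2


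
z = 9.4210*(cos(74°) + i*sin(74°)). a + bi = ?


a = 9.4210*cos(74°) = 9.4210*0.27564 = 2.5968
b = 9.4210*sin(74°) = 9.4210*0.96126 = 9.0560

2.5968 + 9.0560i


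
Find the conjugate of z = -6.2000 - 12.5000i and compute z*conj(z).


z_bar = -6.2000 + 12.5000i
z*z_bar = (-6.2)^2 + (-12.5)^2 = 38.44 + 156.25 = 194.69

z_bar = -6.2000 + 12.5000i, z*z_bar = 194.69


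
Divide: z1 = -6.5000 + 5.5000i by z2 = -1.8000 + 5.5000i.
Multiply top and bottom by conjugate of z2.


Conjugate of z2 = -1.8000 - 5.5000i
Numerator: (-6.5000 + 5.5000i)(-1.8000 - 5.5000i) = 41.9500 + 25.8500i
Denominator: (-1.8)^2 + 5.5^2 = 33.49
Result = (41.9500 + 25.8500i)/33.49

1.2526 + 0.7719i


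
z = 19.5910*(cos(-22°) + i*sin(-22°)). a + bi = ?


a = 19.5910*cos(-22°) = 19.5910*0.927184 = 18.1645
b = 19.5910*sin(-22°) = 19.5910*(-0.374607) = -7.3389

18.1645 - 7.3389i


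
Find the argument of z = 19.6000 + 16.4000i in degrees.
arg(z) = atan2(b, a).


Re = 19.6, Im = 16.4
arg = atan2(16.4, 19.6) = 39.9204 degrees

arg(z) = 39.9204 degrees


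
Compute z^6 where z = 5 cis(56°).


r^6 = 5^6 = 15625
n*theta = 6*56° = 336° = 336° (mod 360)
a = 15625*cos(336°) = 14274.1478
b = 15625*sin(336°) = -6355.2600

15625 cis(336°) = 14274.1478 - 6355.2600i


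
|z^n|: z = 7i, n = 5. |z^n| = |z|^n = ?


|z| = sqrt(0+49) = sqrt(49) = 7
|z^5| = |z|^5 = 7^5 = 16807

|z^5| = 16807


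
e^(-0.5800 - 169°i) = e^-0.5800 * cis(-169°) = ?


e^-0.5800 = 0.5599
cos(-169°) = -0.9816
sin(-169°) = -0.1908
Real = 0.5599*(-0.9816) = -0.5496
Imag = 0.5599*(-0.1908) = -0.1068

-0.5496 - 0.1068i


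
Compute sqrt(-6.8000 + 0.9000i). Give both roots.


|z| = sqrt(46.24+0.81) = 6.8593
sqrt((|z|+a)/2) = sqrt((6.8593+(-6.8))/2) = sqrt(0.0297) = 0.1722
sqrt((|z|-a)/2) = sqrt((6.8593-(-6.8))/2) = sqrt(6.8297) = 2.6134

±(0.1722 + 2.6134i) i.e. 0.1722 + 2.6134i and -0.1722 - 2.6134i


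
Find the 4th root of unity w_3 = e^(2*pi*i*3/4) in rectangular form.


Angle = 360*3/4 = 270°
a = cos(270°) = 0
b = sin(270°) = -1.0000

0 - 1.0000i


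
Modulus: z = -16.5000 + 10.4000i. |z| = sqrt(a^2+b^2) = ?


|z| = sqrt((-16.5)^2 + 10.4^2) = sqrt(272.25 + 108.16) = sqrt(380.41) = 19.5041

|z| = 19.5041


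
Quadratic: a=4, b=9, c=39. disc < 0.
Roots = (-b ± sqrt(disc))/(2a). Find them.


disc = 9^2 - 4*4*39 = 81 - 624 = -543
sqrt(|disc|) = sqrt(543) = 23.3024
Real part = -9/(2*4) = -1.1250
Imag part = 23.3024/(2*4) = 2.9128

-1.1250 ± 2.9128i


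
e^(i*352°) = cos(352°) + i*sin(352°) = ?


cos(352°) = 0.9903
sin(352°) = -0.1392

e^(i*352°) = 0.9903 - 0.1392i


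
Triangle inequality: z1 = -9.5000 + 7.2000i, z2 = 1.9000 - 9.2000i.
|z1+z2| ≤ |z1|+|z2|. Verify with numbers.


|z1| = sqrt((-9.5)^2 + 7.2^2) = sqrt(142.09) = 11.9202
|z2| = sqrt(1.9^2 + (-9.2)^2) = sqrt(88.25) = 9.3941
z1+z2 = -7.6000 - 2.0000i
|z1+z2| = sqrt(61.76) = 7.8588
|z1|+|z2| = 11.9202 + 9.3941 = 21.3143

|z1+z2| = 7.8588 ≤ |z1|+|z2| = 21.3143 (verified)


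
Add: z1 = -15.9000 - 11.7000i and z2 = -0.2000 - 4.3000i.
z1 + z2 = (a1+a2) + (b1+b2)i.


Real: -15.9 - 0.2 = -16.1
Imag: -11.7 - 4.3 = -16

-16.1000 - 16.0000i


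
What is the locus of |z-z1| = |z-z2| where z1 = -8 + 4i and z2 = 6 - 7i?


Equal distances means the locus is the perpendicular bisector of z1 and z2.
Midpoint = ((-8+6)/2, (4+(-7))/2) = (-1.0000, -1.5000)

Perpendicular bisector through (-1.0000, -1.5000)


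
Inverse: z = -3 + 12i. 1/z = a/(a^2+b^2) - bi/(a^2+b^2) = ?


|z|^2 = 9+144 = 153
1/z = (-3 - 12i)/153

1/z = -0.0196 - 0.0784i


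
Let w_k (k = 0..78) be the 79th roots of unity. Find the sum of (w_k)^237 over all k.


The roots are w_k = w^k with w = e^(2*pi*i/79), and (w^k)^237 = (w^237)^k.
So S = 1 + u + u^2 + ... + u^(78) with u = w^237.
237 = 3*79 + 0, so 237 is a multiple of 79 and u = (w^79)^3 = 1.
Every one of the 79 terms equals 1: S = 79

S = 79


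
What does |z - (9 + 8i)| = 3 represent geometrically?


|z - z0| = r is a circle with center z0 and radius r.
Center = (9, 8), radius = 3

Circle with center (9, 8) and radius 3


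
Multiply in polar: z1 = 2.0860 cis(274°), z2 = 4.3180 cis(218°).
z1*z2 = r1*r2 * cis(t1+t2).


r = 2.0860 * 4.3180 = 9.0073
theta = 274° + 218° = 492° = 132° (mod 360)

9.0073 cis(132°)


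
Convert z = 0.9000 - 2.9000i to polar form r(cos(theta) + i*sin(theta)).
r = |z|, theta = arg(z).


r = sqrt(0.81+8.41) = sqrt(9.22) = 3.0364
theta = atan2(-2.9, 0.9) = -72.7585 degrees

r = 3.0364, theta = -72.7585 degrees


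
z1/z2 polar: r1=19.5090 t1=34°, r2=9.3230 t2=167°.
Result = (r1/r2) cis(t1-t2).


r = 19.5090 / 9.3230 = 2.0926
theta = 34° - 167° = -133° = 227° (mod 360)

2.0926 cis(227°)


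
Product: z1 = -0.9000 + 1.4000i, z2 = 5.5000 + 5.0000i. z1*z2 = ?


Real = -0.9*5.5 - 1.4*5 = -4.95 - 7 = -11.95
Imag = -0.9*5 + 5.5*1.4 = -4.5 + 7.7 = 3.2

-11.9500 + 3.2000i


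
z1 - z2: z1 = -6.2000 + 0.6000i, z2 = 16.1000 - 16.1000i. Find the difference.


Real: -6.2 - 16.1 = -22.3
Imag: 0.6 + 16.1 = 16.7

-22.3000 + 16.7000i


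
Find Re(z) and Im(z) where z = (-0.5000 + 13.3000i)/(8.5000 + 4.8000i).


Multiply by conjugate: (-0.5000 + 13.3000i)(8.5000 - 4.8000i) / (8.5^2 + 4.8^2)
Numerator real = -0.5*8.5 + 13.3*4.8 = 59.59
Numerator imag = 13.3*8.5 - (-0.5)*4.8 = 115.45
Denominator = 95.29
Re(z) = 59.59/95.29 = 0.6254
Im(z) = 115.45/95.29 = 1.2116

Re(z) = 0.6254, Im(z) = 1.2116


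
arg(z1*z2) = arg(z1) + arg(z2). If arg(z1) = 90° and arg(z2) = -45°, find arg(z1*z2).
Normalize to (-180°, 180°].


arg(z1*z2) = 90° - 45° = 45°
Normalized to (-180°, 180°]: 45°

45°


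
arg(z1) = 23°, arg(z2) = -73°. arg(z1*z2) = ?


arg(z1*z2) = 23° - 73° = -50°
Normalized to (-180°, 180°]: -50°

-50°


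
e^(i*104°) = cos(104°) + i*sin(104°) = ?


cos(104°) = -0.2419
sin(104°) = 0.9703

e^(i*104°) = -0.2419 + 0.9703i


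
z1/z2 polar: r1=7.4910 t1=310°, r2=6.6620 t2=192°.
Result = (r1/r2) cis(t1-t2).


r = 7.4910 / 6.6620 = 1.1244
theta = 310° - 192° = 118° = 118° (mod 360)

1.1244 cis(118°)


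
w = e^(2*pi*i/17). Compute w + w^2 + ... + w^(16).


With w = e^(2*pi*i/17), all 17 of the 17th roots of unity w^0 = 1, w, ..., w^(16) sum to 0: 1 + w + ... + w^(16) = (1 - w^17)/(1 - w) = 0 since w^17 = 1, w ≠ 1.
Removing the root 1: w + w^2 + ... + w^(16) = 0 - 1 = -1

Sum = -1


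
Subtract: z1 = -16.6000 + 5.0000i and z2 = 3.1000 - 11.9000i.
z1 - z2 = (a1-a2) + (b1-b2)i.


Real: -16.6 - 3.1 = -19.7
Imag: 5 + 11.9 = 16.9

-19.7000 + 16.9000i


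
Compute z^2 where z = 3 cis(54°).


r^2 = 3^2 = 9
n*theta = 2*54° = 108° = 108° (mod 360)
a = 9*cos(108°) = -2.7812
b = 9*sin(108°) = 8.5595

9 cis(108°) = -2.7812 + 8.5595i


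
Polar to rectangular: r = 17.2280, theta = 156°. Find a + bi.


a = 17.2280*cos(156°) = 17.2280*(-0.91355) = -15.7386
b = 17.2280*sin(156°) = 17.2280*0.40674 = 7.0073

-15.7386 + 7.0073i


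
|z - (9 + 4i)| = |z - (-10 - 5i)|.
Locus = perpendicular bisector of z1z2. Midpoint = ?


Equal distances means the locus is the perpendicular bisector of z1 and z2.
Midpoint = ((9+(-10))/2, (4+(-5))/2) = (-0.5000, -0.5000)

Perpendicular bisector through (-0.5000, -0.5000)


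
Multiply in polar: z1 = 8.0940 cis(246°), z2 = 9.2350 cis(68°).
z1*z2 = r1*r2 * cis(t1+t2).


r = 8.0940 * 9.2350 = 74.7481
theta = 246° + 68° = 314° = 314° (mod 360)

74.7481 cis(314°)


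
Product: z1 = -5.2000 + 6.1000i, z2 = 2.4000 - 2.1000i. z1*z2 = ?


Real = -5.2*2.4 - 6.1*(-2.1) = -12.48 - (-12.81) = 0.33
Imag = -5.2*(-2.1) + 2.4*6.1 = 10.92 + 14.64 = 25.56

0.3300 + 25.5600i


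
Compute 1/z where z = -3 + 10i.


|z|^2 = 9+100 = 109
1/z = (-3 - 10i)/109

1/z = -0.0275 - 0.0917i


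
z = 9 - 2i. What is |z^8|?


|z| = sqrt(81+4) = sqrt(85) = 9.2195
|z^8| = |z|^8 = (sqrt(85))^8 = 85^4 = 52200625

|z^8| = 52200625


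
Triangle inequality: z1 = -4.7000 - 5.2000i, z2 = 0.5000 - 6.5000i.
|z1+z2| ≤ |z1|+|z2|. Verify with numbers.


|z1| = sqrt((-4.7)^2 + (-5.2)^2) = sqrt(49.13) = 7.0093
|z2| = sqrt(0.5^2 + (-6.5)^2) = sqrt(42.5) = 6.5192
z1+z2 = -4.2000 - 11.7000i
|z1+z2| = sqrt(154.53) = 12.4310
|z1|+|z2| = 7.0093 + 6.5192 = 13.5285

|z1+z2| = 12.4310 ≤ |z1|+|z2| = 13.5285 (verified)


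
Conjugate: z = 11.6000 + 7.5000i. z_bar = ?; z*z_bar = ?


z_bar = 11.6000 - 7.5000i
z*z_bar = 11.6^2 + 7.5^2 = 134.56 + 56.25 = 190.81

z_bar = 11.6000 - 7.5000i, z*z_bar = 190.81


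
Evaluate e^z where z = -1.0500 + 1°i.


e^-1.0500 = 0.34994
cos(1°) = 0.9998
sin(1°) = 0.0175
Real = 0.34994*0.9998 = 0.3499
Imag = 0.34994*0.0175 = 0.0061

0.3499 + 0.0061i


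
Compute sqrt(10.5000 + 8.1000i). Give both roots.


|z| = sqrt(110.25+65.61) = 13.2612
sqrt((|z|+a)/2) = sqrt((13.2612+10.5)/2) = sqrt(11.8806) = 3.4468
sqrt((|z|-a)/2) = sqrt((13.2612-10.5)/2) = sqrt(1.3806) = 1.1750

±(3.4468 + 1.1750i) i.e. 3.4468 + 1.1750i and -3.4468 - 1.1750i


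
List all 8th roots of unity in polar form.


The 8th roots of unity are cis(360k/8°) for k=0..7
Angle step = 360/8 = 45°
Primitive root: cis(45°)
Primitive root = 0.7071 + 0.7071i

8 roots at angles: 0°, 45°, 90°, 135°, 180°, 225°, 270°, 315°


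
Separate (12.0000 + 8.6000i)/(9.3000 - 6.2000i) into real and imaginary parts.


Multiply by conjugate: (12.0000 + 8.6000i)(9.3000 + 6.2000i) / (9.3^2 + (-6.2)^2)
Numerator real = 12*9.3 + 8.6*(-6.2) = 58.28
Numerator imag = 8.6*9.3 - 12*(-6.2) = 154.38
Denominator = 124.93
Re(z) = 58.28/124.93 = 0.4665
Im(z) = 154.38/124.93 = 1.2357

Re(z) = 0.4665, Im(z) = 1.2357
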